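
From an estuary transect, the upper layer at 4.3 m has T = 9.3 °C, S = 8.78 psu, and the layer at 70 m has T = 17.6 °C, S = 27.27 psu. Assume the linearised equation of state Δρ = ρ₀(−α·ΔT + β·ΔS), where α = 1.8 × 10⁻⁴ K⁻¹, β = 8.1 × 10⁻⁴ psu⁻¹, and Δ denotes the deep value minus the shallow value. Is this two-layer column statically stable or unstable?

stable

ΔT = 17.6 − 9.3 = +8.3 K and ΔS = 27.27 − 8.78 = +18.49 psu (deep − shallow).
−αΔT = -1.494 × 10⁻³; βΔS = 0.0149769; sum Δρ/ρ₀ = 0.0134829.
Δρ/ρ₀ > 0, so Δρ > 0: deeper water is denser → statically stable.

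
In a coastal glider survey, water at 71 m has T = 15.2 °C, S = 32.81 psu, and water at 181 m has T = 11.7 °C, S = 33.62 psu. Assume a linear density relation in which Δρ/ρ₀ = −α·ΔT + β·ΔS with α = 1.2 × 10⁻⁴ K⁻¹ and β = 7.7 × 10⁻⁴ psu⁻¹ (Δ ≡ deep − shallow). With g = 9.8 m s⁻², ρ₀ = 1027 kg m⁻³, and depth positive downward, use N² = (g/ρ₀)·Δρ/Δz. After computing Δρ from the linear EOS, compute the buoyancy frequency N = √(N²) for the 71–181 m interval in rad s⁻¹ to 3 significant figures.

9.64 × 10⁻³ rad s⁻¹

ΔT = -3.5 K, ΔS = +0.81 psu (deep − shallow).
Δρ/ρ₀ = −αΔT + βΔS = 4.20 × 10⁻⁴ + 6.237 × 10⁻⁴ = 1.0437 × 10⁻³, so Δρ ≈ 1.072 kg m⁻³.
N² = (g/ρ₀)·Δρ/Δz = g·(Δρ/ρ₀)/Δz = 9.8 × 1.0437 × 10⁻³ / 110 = 9.2984 × 10⁻⁵ s⁻².
N = √(9.2984 × 10⁻⁵) = 9.6428 × 10⁻³ rad s⁻¹ ≈ 9.64 × 10⁻³ rad s⁻¹.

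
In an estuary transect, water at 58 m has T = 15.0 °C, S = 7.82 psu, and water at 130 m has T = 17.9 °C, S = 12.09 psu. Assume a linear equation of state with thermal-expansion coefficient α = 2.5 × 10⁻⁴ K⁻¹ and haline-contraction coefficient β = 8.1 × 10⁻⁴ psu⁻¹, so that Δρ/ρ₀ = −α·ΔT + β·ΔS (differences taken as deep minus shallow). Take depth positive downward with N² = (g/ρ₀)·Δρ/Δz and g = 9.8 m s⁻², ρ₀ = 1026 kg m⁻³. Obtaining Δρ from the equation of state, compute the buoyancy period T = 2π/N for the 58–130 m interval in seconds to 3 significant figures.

ΔT = +2.9 K, ΔS = +4.27 psu (deep − shallow).
Δρ/ρ₀ = −αΔT + βΔS = -7.25 × 10⁻⁴ + 3.4587 × 10⁻³ = 2.7337 × 10⁻³, so Δρ ≈ 2.805 kg m⁻³.
N² = (g/ρ₀)·Δρ/Δz = g·(Δρ/ρ₀)/Δz = 9.8 × 2.7337 × 10⁻³ / 72 = 3.7209 × 10⁻⁴ s⁻².
N = √(3.7209 × 10⁻⁴) = 0.019290 rad s⁻¹ → T = 2π/N = 325.72 s ≈ 326 s.

326 s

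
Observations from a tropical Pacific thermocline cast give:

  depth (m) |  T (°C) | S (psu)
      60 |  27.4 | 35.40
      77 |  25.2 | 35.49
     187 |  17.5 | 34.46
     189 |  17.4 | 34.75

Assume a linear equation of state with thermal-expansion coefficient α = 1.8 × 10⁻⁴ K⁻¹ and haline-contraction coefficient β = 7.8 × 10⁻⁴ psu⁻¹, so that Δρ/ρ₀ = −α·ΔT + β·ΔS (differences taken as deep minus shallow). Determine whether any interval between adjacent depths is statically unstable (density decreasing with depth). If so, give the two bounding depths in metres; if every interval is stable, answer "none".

none

Evaluate Δρ/ρ₀ = −αΔT + βΔS across each adjacent pair:
  60–77 m: −αΔT+βΔS = −(1.8 × 10⁻⁴)(-2.2)+(7.8 × 10⁻⁴)(+0.09) = 4.7 × 10⁻⁴ → stable
  77–187 m: −αΔT+βΔS = −(1.8 × 10⁻⁴)(-7.7)+(7.8 × 10⁻⁴)(-1.03) = 5.8 × 10⁻⁴ → stable
  187–189 m: −αΔT+βΔS = −(1.8 × 10⁻⁴)(-0.1)+(7.8 × 10⁻⁴)(+0.29) = 2.4 × 10⁻⁴ → stable
Every interval has Δρ > 0: the column is stably stratified throughout.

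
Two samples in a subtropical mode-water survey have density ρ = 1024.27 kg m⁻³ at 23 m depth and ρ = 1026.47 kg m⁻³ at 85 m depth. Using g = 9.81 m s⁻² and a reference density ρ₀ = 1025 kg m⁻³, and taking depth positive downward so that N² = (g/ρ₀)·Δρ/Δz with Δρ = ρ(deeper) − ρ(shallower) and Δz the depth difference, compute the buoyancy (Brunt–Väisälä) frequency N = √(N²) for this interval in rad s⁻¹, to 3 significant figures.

Δρ = 1026.47 − 1024.27 = 2.20 kg m⁻³ over Δz = 85 − 23 = 62 m.
N² = (9.81/1025) × (2.20/62) = 3.3961 × 10⁻⁴ s⁻².
N = √(3.3961 × 10⁻⁴) = 0.018429 rad s⁻¹ ≈ 0.0184 rad s⁻¹.

0.0184 rad s⁻¹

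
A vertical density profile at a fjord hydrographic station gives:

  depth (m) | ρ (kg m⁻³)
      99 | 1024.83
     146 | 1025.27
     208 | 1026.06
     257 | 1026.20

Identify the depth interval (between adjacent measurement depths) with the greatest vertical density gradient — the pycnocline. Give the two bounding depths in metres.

Compute the density gradient over each adjacent pair:
  99–146 m: Δρ/Δz = 0.44/47 = 9.4 × 10⁻³ kg m⁻⁴
  146–208 m: Δρ/Δz = 0.79/62 = 0.013 kg m⁻⁴
  208–257 m: Δρ/Δz = 0.14/49 = 2.9 × 10⁻³ kg m⁻⁴
The largest gradient is in the 146–208 m interval — the pycnocline.

146–208 m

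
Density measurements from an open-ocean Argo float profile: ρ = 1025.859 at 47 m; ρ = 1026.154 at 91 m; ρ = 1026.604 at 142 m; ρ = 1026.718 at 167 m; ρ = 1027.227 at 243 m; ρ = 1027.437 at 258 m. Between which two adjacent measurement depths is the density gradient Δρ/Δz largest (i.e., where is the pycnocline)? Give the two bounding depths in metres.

Compute the density gradient over each adjacent pair:
  47–91 m: Δρ/Δz = 0.295/44 = 6.7 × 10⁻³ kg m⁻⁴
  91–142 m: Δρ/Δz = 0.450/51 = 8.8 × 10⁻³ kg m⁻⁴
  142–167 m: Δρ/Δz = 0.114/25 = 4.6 × 10⁻³ kg m⁻⁴
  167–243 m: Δρ/Δz = 0.509/76 = 6.7 × 10⁻³ kg m⁻⁴
  243–258 m: Δρ/Δz = 0.210/15 = 0.014 kg m⁻⁴
The largest gradient is in the 243–258 m interval — the pycnocline.

243–258 m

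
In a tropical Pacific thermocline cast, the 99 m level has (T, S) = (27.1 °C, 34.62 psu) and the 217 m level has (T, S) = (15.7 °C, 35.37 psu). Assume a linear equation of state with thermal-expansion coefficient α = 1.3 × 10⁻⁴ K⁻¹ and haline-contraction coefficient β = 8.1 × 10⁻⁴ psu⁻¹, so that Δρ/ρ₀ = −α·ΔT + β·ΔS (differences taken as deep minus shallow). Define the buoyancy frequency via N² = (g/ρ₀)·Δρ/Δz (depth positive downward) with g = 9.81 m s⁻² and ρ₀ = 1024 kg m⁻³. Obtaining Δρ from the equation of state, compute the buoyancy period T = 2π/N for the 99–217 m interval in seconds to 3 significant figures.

477 s

ΔT = -11.4 K, ΔS = +0.75 psu (deep − shallow).
Δρ/ρ₀ = −αΔT + βΔS = 1.482 × 10⁻³ + 6.075 × 10⁻⁴ = 2.0895 × 10⁻³, so Δρ ≈ 2.140 kg m⁻³.
N² = (g/ρ₀)·Δρ/Δz = g·(Δρ/ρ₀)/Δz = 9.81 × 2.0895 × 10⁻³ / 118 = 1.7371 × 10⁻⁴ s⁻².
N = √(1.7371 × 10⁻⁴) = 0.013180 rad s⁻¹ → T = 2π/N = 476.72 s ≈ 477 s.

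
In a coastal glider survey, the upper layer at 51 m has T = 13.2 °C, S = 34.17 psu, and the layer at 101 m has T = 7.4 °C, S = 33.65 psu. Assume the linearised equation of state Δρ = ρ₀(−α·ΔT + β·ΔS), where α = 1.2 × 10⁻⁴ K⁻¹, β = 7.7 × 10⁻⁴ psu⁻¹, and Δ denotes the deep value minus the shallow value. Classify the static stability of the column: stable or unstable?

stable

ΔT = 7.4 − 13.2 = -5.8 K and ΔS = 33.65 − 34.17 = -0.52 psu (deep − shallow).
−αΔT = 6.96 × 10⁻⁴; βΔS = -4.004 × 10⁻⁴; sum Δρ/ρ₀ = 2.956 × 10⁻⁴.
Δρ/ρ₀ > 0, so Δρ > 0: deeper water is denser → statically stable.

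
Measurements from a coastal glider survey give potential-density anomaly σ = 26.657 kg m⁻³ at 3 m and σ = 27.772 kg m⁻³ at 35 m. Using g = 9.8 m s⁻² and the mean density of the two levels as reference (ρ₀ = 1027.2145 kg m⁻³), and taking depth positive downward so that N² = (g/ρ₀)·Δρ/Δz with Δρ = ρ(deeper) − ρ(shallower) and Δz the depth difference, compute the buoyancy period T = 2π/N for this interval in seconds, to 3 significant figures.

345 s

Δρ = 1027.772 − 1026.657 = 1.115 kg m⁻³ over Δz = 35 − 3 = 32 m.
N² = (9.8/1027.2145) × (1.115/32) = 3.3242 × 10⁻⁴ s⁻².
N = √(3.3242 × 10⁻⁴) = 0.018232 rad s⁻¹, so T = 2π/N = 344.62 s ≈ 345 s.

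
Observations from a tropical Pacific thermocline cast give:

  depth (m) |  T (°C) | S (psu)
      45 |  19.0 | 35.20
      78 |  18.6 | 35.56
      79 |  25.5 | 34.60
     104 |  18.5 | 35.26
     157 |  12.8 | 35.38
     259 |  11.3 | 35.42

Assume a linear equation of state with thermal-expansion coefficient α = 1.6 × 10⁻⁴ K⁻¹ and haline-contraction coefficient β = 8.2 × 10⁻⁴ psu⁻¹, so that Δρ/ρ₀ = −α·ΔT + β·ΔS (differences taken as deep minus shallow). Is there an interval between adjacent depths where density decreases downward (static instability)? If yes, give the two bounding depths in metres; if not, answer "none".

78–79 m

Evaluate Δρ/ρ₀ = −αΔT + βΔS across each adjacent pair:
  45–78 m: −αΔT+βΔS = −(1.6 × 10⁻⁴)(-0.4)+(8.2 × 10⁻⁴)(+0.36) = 3.6 × 10⁻⁴ → stable
  78–79 m: −αΔT+βΔS = −(1.6 × 10⁻⁴)(+6.9)+(8.2 × 10⁻⁴)(-0.96) = -1.9 × 10⁻³ → UNSTABLE
  79–104 m: −αΔT+βΔS = −(1.6 × 10⁻⁴)(-7.0)+(8.2 × 10⁻⁴)(+0.66) = 1.7 × 10⁻³ → stable
  104–157 m: −αΔT+βΔS = −(1.6 × 10⁻⁴)(-5.7)+(8.2 × 10⁻⁴)(+0.12) = 1.0 × 10⁻³ → stable
  157–259 m: −αΔT+βΔS = −(1.6 × 10⁻⁴)(-1.5)+(8.2 × 10⁻⁴)(+0.04) = 2.7 × 10⁻⁴ → stable
The 78–79 m interval has Δρ < 0: lighter water underlies denser water.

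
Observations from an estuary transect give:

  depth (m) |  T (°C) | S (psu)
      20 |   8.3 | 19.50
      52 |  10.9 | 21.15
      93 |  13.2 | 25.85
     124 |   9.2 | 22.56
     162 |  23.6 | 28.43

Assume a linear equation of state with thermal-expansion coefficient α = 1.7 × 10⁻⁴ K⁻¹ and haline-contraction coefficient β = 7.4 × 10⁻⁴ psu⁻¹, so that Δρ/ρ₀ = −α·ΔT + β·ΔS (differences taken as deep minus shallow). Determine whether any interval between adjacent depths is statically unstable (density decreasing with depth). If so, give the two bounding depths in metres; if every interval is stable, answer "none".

93–124 m

Evaluate Δρ/ρ₀ = −αΔT + βΔS across each adjacent pair:
  20–52 m: −αΔT+βΔS = −(1.7 × 10⁻⁴)(+2.6)+(7.4 × 10⁻⁴)(+1.65) = 7.8 × 10⁻⁴ → stable
  52–93 m: −αΔT+βΔS = −(1.7 × 10⁻⁴)(+2.3)+(7.4 × 10⁻⁴)(+4.70) = 3.1 × 10⁻³ → stable
  93–124 m: −αΔT+βΔS = −(1.7 × 10⁻⁴)(-4.0)+(7.4 × 10⁻⁴)(-3.29) = -1.8 × 10⁻³ → UNSTABLE
  124–162 m: −αΔT+βΔS = −(1.7 × 10⁻⁴)(+14.4)+(7.4 × 10⁻⁴)(+5.87) = 1.9 × 10⁻³ → stable
The 93–124 m interval has Δρ < 0: lighter water underlies denser water.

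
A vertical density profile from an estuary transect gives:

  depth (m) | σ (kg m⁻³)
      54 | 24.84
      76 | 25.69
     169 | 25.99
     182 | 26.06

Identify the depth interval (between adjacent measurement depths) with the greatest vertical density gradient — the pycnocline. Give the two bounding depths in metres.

Compute the density gradient over each adjacent pair:
  54–76 m: Δρ/Δz = 0.85/22 = 0.039 kg m⁻⁴
  76–169 m: Δρ/Δz = 0.30/93 = 3.2 × 10⁻³ kg m⁻⁴
  169–182 m: Δρ/Δz = 0.07/13 = 5.4 × 10⁻³ kg m⁻⁴
The largest gradient is in the 54–76 m interval — the pycnocline.

54–76 m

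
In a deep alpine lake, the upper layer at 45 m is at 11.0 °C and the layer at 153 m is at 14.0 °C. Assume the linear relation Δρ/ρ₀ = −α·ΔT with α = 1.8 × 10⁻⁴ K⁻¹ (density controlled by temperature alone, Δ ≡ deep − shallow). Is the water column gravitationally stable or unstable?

ΔT = 14.0 − 11.0 = +3.0 K, so Δρ/ρ₀ = −αΔT = -5.40 × 10⁻⁴.
Δρ/ρ₀ < 0, so Δρ < 0: deeper water is lighter → statically unstable; the column would overturn.

unstable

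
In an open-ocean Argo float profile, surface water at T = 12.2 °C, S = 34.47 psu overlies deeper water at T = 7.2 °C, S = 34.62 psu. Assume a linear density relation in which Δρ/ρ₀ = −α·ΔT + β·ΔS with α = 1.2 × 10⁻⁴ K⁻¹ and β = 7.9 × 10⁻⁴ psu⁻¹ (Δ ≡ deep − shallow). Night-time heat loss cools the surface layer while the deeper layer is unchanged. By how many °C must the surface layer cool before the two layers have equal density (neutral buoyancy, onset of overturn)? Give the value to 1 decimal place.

6.0 °C

Neutral buoyancy requires Δρ = 0, i.e. −α(T_deep − T_surf′) + β(S_deep − S_surf) = 0.
T_surf′ = T_deep − (β/α)·ΔS = 7.2 − (7.9 × 10⁻⁴/1.2 × 10⁻⁴)·(+0.15) = 6.213 °C.
Cooling required: 12.2 − (6.213) = 5.987 °C.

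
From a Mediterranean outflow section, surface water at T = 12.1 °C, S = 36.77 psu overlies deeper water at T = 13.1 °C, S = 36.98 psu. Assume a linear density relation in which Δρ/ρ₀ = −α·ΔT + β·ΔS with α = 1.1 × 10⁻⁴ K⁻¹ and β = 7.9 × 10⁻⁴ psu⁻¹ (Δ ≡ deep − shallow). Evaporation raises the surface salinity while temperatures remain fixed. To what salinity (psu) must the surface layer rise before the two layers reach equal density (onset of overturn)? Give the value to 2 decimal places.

Neutral buoyancy requires −α(T_deep − T_surf) + β(S_deep − S_surf′) = 0.
S_surf′ = S_deep − (α/β)·ΔT = 36.98 − (1.1 × 10⁻⁴/7.9 × 10⁻⁴)·(+1.0) = 36.8408 psu.
Increase required: 36.8408 − 36.77 = 0.0708 psu.

36.84 psu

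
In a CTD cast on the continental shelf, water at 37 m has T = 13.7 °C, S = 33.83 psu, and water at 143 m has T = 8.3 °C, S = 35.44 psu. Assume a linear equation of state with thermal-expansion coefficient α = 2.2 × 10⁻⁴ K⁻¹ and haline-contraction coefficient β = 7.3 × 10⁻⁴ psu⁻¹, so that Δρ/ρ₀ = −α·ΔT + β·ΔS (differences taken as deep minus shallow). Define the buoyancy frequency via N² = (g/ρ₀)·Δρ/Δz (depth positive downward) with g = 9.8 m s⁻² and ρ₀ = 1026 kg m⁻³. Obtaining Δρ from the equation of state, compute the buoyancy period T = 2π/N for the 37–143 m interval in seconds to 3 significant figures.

425 s

ΔT = -5.4 K, ΔS = +1.61 psu (deep − shallow).
Δρ/ρ₀ = −αΔT + βΔS = 1.188 × 10⁻³ + 1.1753 × 10⁻³ = 2.3633 × 10⁻³, so Δρ ≈ 2.425 kg m⁻³.
N² = (g/ρ₀)·Δρ/Δz = g·(Δρ/ρ₀)/Δz = 9.8 × 2.3633 × 10⁻³ / 106 = 2.1849 × 10⁻⁴ s⁻².
N = √(2.1849 × 10⁻⁴) = 0.014781 rad s⁻¹ → T = 2π/N = 425.09 s ≈ 425 s.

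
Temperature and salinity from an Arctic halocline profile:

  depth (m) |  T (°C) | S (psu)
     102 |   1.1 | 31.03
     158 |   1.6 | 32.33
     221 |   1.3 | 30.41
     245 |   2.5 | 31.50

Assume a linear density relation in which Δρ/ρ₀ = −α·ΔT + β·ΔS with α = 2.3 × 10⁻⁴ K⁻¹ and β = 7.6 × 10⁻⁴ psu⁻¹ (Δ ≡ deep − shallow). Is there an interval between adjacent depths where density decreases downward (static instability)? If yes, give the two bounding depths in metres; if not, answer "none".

158–221 m

Evaluate Δρ/ρ₀ = −αΔT + βΔS across each adjacent pair:
  102–158 m: −αΔT+βΔS = −(2.3 × 10⁻⁴)(+0.5)+(7.6 × 10⁻⁴)(+1.30) = 8.7 × 10⁻⁴ → stable
  158–221 m: −αΔT+βΔS = −(2.3 × 10⁻⁴)(-0.3)+(7.6 × 10⁻⁴)(-1.92) = -1.4 × 10⁻³ → UNSTABLE
  221–245 m: −αΔT+βΔS = −(2.3 × 10⁻⁴)(+1.2)+(7.6 × 10⁻⁴)(+1.09) = 5.5 × 10⁻⁴ → stable
The 158–221 m interval has Δρ < 0: lighter water underlies denser water.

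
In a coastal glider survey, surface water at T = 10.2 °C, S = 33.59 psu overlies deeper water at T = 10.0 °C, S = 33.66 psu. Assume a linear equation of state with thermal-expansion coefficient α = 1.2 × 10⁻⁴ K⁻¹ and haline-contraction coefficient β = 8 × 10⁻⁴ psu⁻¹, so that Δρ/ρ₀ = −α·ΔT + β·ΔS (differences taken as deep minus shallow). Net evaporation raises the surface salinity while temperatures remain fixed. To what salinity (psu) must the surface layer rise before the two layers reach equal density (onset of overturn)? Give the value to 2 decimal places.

33.69 psu

Neutral buoyancy requires −α(T_deep − T_surf) + β(S_deep − S_surf′) = 0.
S_surf′ = S_deep − (α/β)·ΔT = 33.66 − (1.2 × 10⁻⁴/8 × 10⁻⁴)·(-0.2) = 33.6900 psu.
Increase required: 33.6900 − 33.59 = 0.1000 psu.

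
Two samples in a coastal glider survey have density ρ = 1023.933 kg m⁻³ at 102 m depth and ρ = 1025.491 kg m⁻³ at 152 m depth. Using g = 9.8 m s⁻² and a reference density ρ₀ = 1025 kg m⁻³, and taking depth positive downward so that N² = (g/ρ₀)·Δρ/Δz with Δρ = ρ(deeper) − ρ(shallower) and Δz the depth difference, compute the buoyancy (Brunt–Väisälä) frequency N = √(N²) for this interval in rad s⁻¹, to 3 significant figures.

Δρ = 1025.491 − 1023.933 = 1.558 kg m⁻³ over Δz = 152 − 102 = 50 m.
N² = (9.8/1025) × (1.558/50) = 2.9792 × 10⁻⁴ s⁻².
N = √(2.9792 × 10⁻⁴) = 0.017260 rad s⁻¹ ≈ 0.0173 rad s⁻¹.

0.0173 rad s⁻¹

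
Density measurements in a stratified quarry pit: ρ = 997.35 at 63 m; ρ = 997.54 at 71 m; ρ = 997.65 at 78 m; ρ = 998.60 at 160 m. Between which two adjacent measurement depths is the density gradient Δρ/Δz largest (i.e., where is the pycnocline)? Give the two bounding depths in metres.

Compute the density gradient over each adjacent pair:
  63–71 m: Δρ/Δz = 0.19/8 = 0.024 kg m⁻⁴
  71–78 m: Δρ/Δz = 0.11/7 = 0.016 kg m⁻⁴
  78–160 m: Δρ/Δz = 0.95/82 = 0.012 kg m⁻⁴
The largest gradient is in the 63–71 m interval — the pycnocline.

63–71 m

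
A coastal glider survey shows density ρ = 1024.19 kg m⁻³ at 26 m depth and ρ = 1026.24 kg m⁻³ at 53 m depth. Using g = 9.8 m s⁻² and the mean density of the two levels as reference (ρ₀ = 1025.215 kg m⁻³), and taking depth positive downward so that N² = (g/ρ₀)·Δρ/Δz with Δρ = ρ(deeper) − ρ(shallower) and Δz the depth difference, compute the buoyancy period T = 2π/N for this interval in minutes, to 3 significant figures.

Δρ = 1026.24 − 1024.19 = 2.05 kg m⁻³ over Δz = 53 − 26 = 27 m.
N² = (9.8/1025.215) × (2.05/27) = 7.2577 × 10⁻⁴ s⁻².
N = √(7.2577 × 10⁻⁴) = 0.026940 rad s⁻¹, so T = 2π/N = 233.23 s = 3.8872 min ≈ 3.89 min.
Since Δρ > 0 the layer is stably stratified.

3.89 min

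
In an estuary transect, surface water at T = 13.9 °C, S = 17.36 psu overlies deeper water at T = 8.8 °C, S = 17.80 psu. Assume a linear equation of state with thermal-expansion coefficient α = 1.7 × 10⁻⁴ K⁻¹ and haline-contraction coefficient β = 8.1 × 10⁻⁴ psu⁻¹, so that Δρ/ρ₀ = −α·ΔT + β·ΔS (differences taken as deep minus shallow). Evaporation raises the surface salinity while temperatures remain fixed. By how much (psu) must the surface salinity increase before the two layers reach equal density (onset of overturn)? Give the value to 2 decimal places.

Neutral buoyancy requires −α(T_deep − T_surf) + β(S_deep − S_surf′) = 0.
S_surf′ = S_deep − (α/β)·ΔT = 17.80 − (1.7 × 10⁻⁴/8.1 × 10⁻⁴)·(-5.1) = 18.8704 psu.
Increase required: 18.8704 − 17.36 = 1.5104 psu.

1.51 psu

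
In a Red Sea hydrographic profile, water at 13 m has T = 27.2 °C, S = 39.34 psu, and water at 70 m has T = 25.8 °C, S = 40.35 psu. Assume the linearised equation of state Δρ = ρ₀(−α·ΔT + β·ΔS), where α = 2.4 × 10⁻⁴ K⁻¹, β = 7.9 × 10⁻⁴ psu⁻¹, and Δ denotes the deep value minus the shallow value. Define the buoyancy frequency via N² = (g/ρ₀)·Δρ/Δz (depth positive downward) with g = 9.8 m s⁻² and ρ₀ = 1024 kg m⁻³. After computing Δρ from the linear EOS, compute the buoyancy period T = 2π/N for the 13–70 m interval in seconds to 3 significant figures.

ΔT = -1.4 K, ΔS = +1.01 psu (deep − shallow).
Δρ/ρ₀ = −αΔT + βΔS = 3.36 × 10⁻⁴ + 7.979 × 10⁻⁴ = 1.1339 × 10⁻³, so Δρ ≈ 1.161 kg m⁻³.
N² = (g/ρ₀)·Δρ/Δz = g·(Δρ/ρ₀)/Δz = 9.8 × 1.1339 × 10⁻³ / 57 = 1.9495 × 10⁻⁴ s⁻².
N = √(1.9495 × 10⁻⁴) = 0.013962 rad s⁻¹ → T = 2π/N = 450.02 s ≈ 450 s.

450 s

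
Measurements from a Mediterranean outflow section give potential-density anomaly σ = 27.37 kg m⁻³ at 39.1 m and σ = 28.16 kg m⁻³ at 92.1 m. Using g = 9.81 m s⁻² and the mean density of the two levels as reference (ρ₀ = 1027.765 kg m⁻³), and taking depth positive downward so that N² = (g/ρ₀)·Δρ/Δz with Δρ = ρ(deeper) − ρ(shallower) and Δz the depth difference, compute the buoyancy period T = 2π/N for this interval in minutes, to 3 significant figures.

Δρ = 1028.16 − 1027.37 = 0.79 kg m⁻³ over Δz = 92.1 − 39.1 = 53 m.
N² = (9.81/1027.765) × (0.79/53) = 1.4227 × 10⁻⁴ s⁻².
N = √(1.4227 × 10⁻⁴) = 0.011928 rad s⁻¹, so T = 2π/N = 526.76 s = 8.7793 min ≈ 8.78 min.

8.78 min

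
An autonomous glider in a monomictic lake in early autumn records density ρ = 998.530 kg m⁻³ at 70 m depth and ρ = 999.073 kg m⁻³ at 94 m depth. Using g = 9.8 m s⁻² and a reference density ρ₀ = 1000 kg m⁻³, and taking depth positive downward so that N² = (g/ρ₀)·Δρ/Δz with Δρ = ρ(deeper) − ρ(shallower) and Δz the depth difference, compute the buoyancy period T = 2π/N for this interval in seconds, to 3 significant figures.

Δρ = 999.073 − 998.530 = 0.543 kg m⁻³ over Δz = 94 − 70 = 24 m.
N² = (9.8/1000) × (0.543/24) = 2.2173 × 10⁻⁴ s⁻².
N = √(2.2173 × 10⁻⁴) = 0.014891 rad s⁻¹, so T = 2π/N = 421.95 s ≈ 422 s.

422 s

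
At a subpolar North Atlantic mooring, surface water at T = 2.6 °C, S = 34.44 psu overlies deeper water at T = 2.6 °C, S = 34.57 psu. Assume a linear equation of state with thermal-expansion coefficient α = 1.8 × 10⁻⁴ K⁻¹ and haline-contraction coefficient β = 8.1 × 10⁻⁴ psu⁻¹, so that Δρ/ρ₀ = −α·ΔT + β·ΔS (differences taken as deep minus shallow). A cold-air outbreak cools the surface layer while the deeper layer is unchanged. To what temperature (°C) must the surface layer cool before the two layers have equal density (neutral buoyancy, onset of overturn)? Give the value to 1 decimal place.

2.0 °C

Neutral buoyancy requires Δρ = 0, i.e. −α(T_deep − T_surf′) + β(S_deep − S_surf) = 0.
T_surf′ = T_deep − (β/α)·ΔS = 2.6 − (8.1 × 10⁻⁴/1.8 × 10⁻⁴)·(+0.13) = 2.015 °C.
Cooling required: 2.6 − (2.015) = 0.585 °C.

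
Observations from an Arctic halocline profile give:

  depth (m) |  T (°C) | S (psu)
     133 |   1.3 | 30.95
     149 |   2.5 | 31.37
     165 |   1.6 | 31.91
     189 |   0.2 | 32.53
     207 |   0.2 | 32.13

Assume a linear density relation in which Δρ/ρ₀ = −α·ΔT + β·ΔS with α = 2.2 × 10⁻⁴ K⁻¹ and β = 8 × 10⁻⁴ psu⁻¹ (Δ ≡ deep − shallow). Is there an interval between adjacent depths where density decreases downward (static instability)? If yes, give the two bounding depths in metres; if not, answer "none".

Evaluate Δρ/ρ₀ = −αΔT + βΔS across each adjacent pair:
  133–149 m: −αΔT+βΔS = −(2.2 × 10⁻⁴)(+1.2)+(8 × 10⁻⁴)(+0.42) = 7.2 × 10⁻⁵ → stable
  149–165 m: −αΔT+βΔS = −(2.2 × 10⁻⁴)(-0.9)+(8 × 10⁻⁴)(+0.54) = 6.3 × 10⁻⁴ → stable
  165–189 m: −αΔT+βΔS = −(2.2 × 10⁻⁴)(-1.4)+(8 × 10⁻⁴)(+0.62) = 8.0 × 10⁻⁴ → stable
  189–207 m: −αΔT+βΔS = −(2.2 × 10⁻⁴)(+0.0)+(8 × 10⁻⁴)(-0.40) = -3.2 × 10⁻⁴ → UNSTABLE
The 189–207 m interval has Δρ < 0: lighter water underlies denser water.

189–207 m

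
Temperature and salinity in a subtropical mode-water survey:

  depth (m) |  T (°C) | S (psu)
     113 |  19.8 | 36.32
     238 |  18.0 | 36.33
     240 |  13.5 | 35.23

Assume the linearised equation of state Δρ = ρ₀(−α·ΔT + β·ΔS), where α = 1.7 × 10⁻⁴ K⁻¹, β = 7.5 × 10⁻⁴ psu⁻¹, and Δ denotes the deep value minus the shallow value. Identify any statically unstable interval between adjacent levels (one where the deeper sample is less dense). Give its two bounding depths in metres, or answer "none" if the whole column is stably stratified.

238–240 m

Evaluate Δρ/ρ₀ = −αΔT + βΔS across each adjacent pair:
  113–238 m: −αΔT+βΔS = −(1.7 × 10⁻⁴)(-1.8)+(7.5 × 10⁻⁴)(+0.01) = 3.1 × 10⁻⁴ → stable
  238–240 m: −αΔT+βΔS = −(1.7 × 10⁻⁴)(-4.5)+(7.5 × 10⁻⁴)(-1.10) = -6.0 × 10⁻⁵ → UNSTABLE
The 238–240 m interval has Δρ < 0: lighter water underlies denser water.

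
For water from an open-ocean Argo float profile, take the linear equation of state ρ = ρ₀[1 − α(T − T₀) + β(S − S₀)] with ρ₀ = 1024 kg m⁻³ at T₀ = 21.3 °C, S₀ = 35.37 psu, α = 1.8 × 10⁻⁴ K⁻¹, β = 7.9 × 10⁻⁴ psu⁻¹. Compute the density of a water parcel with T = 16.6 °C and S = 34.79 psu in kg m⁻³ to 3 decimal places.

T − T₀ = -4.7 K, S − S₀ = -0.58 psu.
Bracket = 1 − α·(-4.7) + β·(-0.58) = 1 + (3.878 × 10⁻⁴) = 1.0003878.
ρ = 1024 × 1.0003878 = 1024.397 kg m⁻³.

1024.397 kg m⁻³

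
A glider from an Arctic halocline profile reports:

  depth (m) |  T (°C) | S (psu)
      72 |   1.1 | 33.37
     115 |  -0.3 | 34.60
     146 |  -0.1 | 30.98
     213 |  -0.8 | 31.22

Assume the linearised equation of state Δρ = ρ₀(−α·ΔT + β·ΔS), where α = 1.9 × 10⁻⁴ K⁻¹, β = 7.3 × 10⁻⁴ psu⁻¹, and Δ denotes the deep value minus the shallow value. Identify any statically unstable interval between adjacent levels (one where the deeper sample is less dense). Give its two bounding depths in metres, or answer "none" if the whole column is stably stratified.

115–146 m

Evaluate Δρ/ρ₀ = −αΔT + βΔS across each adjacent pair:
  72–115 m: −αΔT+βΔS = −(1.9 × 10⁻⁴)(-1.4)+(7.3 × 10⁻⁴)(+1.23) = 1.2 × 10⁻³ → stable
  115–146 m: −αΔT+βΔS = −(1.9 × 10⁻⁴)(+0.2)+(7.3 × 10⁻⁴)(-3.62) = -2.7 × 10⁻³ → UNSTABLE
  146–213 m: −αΔT+βΔS = −(1.9 × 10⁻⁴)(-0.7)+(7.3 × 10⁻⁴)(+0.24) = 3.1 × 10⁻⁴ → stable
The 115–146 m interval has Δρ < 0: lighter water underlies denser water.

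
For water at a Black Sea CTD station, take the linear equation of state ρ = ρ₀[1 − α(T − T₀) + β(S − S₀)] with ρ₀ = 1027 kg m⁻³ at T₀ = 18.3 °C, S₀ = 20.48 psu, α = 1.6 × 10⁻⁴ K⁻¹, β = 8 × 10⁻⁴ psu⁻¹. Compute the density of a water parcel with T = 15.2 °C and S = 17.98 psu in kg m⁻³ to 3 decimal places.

T − T₀ = -3.1 K, S − S₀ = -2.50 psu.
Bracket = 1 − α·(-3.1) + β·(-2.50) = 1 + (-1.504 × 10⁻³) = 0.9984960.
ρ = 1027 × 0.9984960 = 1025.455 kg m⁻³.

1025.455 kg m⁻³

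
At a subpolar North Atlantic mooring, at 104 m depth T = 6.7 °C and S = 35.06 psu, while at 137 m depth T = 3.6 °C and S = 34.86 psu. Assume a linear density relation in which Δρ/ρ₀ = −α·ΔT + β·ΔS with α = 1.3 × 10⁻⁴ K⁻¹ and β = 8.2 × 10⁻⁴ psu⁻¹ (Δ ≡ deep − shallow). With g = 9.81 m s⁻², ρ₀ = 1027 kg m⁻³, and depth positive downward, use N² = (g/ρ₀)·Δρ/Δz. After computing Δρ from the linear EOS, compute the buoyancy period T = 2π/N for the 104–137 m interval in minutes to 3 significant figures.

ΔT = -3.1 K, ΔS = -0.20 psu (deep − shallow).
Δρ/ρ₀ = −αΔT + βΔS = 4.03 × 10⁻⁴ − 1.64 × 10⁻⁴ = 2.39 × 10⁻⁴, so Δρ ≈ 0.2455 kg m⁻³.
N² = (g/ρ₀)·Δρ/Δz = g·(Δρ/ρ₀)/Δz = 9.81 × 2.39 × 10⁻⁴ / 33 = 7.1048 × 10⁻⁵ s⁻².
N = √(7.1048 × 10⁻⁵) = 8.4290 × 10⁻³ rad s⁻¹ → T = 2π/N = 745.42 s = 12.424 min ≈ 12.4 min.

12.4 min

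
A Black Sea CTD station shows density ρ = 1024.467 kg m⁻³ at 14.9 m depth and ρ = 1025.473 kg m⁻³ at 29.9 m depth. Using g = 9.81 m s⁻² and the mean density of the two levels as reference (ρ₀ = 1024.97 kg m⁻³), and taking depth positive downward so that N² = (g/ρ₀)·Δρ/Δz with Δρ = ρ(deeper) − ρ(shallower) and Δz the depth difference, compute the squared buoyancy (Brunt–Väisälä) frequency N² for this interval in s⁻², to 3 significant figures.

6.42 × 10⁻⁴ s⁻²

Δρ = 1025.473 − 1024.467 = 1.006 kg m⁻³ over Δz = 29.9 − 14.9 = 15 m.
N² = (9.81/1024.97) × (1.006/15) = 6.4190 × 10⁻⁴ s⁻² ≈ 6.42 × 10⁻⁴ s⁻².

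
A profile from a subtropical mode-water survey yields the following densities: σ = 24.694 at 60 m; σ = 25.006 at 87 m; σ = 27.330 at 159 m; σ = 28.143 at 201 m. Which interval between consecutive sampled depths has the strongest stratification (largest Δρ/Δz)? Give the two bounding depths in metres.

Compute the density gradient over each adjacent pair:
  60–87 m: Δρ/Δz = 0.312/27 = 0.012 kg m⁻⁴
  87–159 m: Δρ/Δz = 2.324/72 = 0.032 kg m⁻⁴
  159–201 m: Δρ/Δz = 0.813/42 = 0.019 kg m⁻⁴
The largest gradient is in the 87–159 m interval — the pycnocline.

87–159 m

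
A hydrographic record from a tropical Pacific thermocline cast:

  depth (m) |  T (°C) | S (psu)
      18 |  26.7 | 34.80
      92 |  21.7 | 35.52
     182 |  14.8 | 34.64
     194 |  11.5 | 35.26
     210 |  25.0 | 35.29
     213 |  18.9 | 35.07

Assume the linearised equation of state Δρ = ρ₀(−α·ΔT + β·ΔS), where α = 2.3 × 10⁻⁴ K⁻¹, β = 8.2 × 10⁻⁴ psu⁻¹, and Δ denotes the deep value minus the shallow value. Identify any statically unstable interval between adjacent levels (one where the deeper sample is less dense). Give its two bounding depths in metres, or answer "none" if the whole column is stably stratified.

Evaluate Δρ/ρ₀ = −αΔT + βΔS across each adjacent pair:
  18–92 m: −αΔT+βΔS = −(2.3 × 10⁻⁴)(-5.0)+(8.2 × 10⁻⁴)(+0.72) = 1.7 × 10⁻³ → stable
  92–182 m: −αΔT+βΔS = −(2.3 × 10⁻⁴)(-6.9)+(8.2 × 10⁻⁴)(-0.88) = 8.7 × 10⁻⁴ → stable
  182–194 m: −αΔT+βΔS = −(2.3 × 10⁻⁴)(-3.3)+(8.2 × 10⁻⁴)(+0.62) = 1.3 × 10⁻³ → stable
  194–210 m: −αΔT+βΔS = −(2.3 × 10⁻⁴)(+13.5)+(8.2 × 10⁻⁴)(+0.03) = -3.1 × 10⁻³ → UNSTABLE
  210–213 m: −αΔT+βΔS = −(2.3 × 10⁻⁴)(-6.1)+(8.2 × 10⁻⁴)(-0.22) = 1.2 × 10⁻³ → stable
The 194–210 m interval has Δρ < 0: lighter water underlies denser water.

194–210 m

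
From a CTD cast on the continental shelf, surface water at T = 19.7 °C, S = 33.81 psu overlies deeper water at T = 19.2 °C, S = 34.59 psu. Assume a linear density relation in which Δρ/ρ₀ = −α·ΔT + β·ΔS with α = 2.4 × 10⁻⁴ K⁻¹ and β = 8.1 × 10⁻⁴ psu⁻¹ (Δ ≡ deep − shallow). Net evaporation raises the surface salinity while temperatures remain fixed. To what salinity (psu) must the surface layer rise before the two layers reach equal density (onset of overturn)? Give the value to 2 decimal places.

34.74 psu

Neutral buoyancy requires −α(T_deep − T_surf) + β(S_deep − S_surf′) = 0.
S_surf′ = S_deep − (α/β)·ΔT = 34.59 − (2.4 × 10⁻⁴/8.1 × 10⁻⁴)·(-0.5) = 34.7381 psu.
Increase required: 34.7381 − 33.81 = 0.9281 psu.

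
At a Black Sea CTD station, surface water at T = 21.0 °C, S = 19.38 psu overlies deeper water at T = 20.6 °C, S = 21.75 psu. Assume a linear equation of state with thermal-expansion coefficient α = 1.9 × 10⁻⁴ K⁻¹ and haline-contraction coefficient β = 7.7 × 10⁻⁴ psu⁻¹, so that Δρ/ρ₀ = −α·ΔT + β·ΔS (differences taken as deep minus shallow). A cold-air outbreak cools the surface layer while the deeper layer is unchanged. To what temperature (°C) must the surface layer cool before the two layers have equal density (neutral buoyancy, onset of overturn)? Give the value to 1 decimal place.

11.0 °C

Neutral buoyancy requires Δρ = 0, i.e. −α(T_deep − T_surf′) + β(S_deep − S_surf) = 0.
T_surf′ = T_deep − (β/α)·ΔS = 20.6 − (7.7 × 10⁻⁴/1.9 × 10⁻⁴)·(+2.37) = 10.995 °C.
Cooling required: 21.0 − (10.995) = 10.005 °C.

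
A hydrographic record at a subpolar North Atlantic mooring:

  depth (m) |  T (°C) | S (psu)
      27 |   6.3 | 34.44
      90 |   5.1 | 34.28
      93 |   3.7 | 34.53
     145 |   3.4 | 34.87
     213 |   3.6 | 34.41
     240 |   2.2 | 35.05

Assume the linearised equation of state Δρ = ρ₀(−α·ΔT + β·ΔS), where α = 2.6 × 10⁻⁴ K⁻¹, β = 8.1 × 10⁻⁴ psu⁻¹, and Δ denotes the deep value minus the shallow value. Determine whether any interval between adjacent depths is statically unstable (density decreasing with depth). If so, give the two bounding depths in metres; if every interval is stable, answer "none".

Evaluate Δρ/ρ₀ = −αΔT + βΔS across each adjacent pair:
  27–90 m: −αΔT+βΔS = −(2.6 × 10⁻⁴)(-1.2)+(8.1 × 10⁻⁴)(-0.16) = 1.8 × 10⁻⁴ → stable
  90–93 m: −αΔT+βΔS = −(2.6 × 10⁻⁴)(-1.4)+(8.1 × 10⁻⁴)(+0.25) = 5.7 × 10⁻⁴ → stable
  93–145 m: −αΔT+βΔS = −(2.6 × 10⁻⁴)(-0.3)+(8.1 × 10⁻⁴)(+0.34) = 3.5 × 10⁻⁴ → stable
  145–213 m: −αΔT+βΔS = −(2.6 × 10⁻⁴)(+0.2)+(8.1 × 10⁻⁴)(-0.46) = -4.2 × 10⁻⁴ → UNSTABLE
  213–240 m: −αΔT+βΔS = −(2.6 × 10⁻⁴)(-1.4)+(8.1 × 10⁻⁴)(+0.64) = 8.8 × 10⁻⁴ → stable
The 145–213 m interval has Δρ < 0: lighter water underlies denser water.

145–213 m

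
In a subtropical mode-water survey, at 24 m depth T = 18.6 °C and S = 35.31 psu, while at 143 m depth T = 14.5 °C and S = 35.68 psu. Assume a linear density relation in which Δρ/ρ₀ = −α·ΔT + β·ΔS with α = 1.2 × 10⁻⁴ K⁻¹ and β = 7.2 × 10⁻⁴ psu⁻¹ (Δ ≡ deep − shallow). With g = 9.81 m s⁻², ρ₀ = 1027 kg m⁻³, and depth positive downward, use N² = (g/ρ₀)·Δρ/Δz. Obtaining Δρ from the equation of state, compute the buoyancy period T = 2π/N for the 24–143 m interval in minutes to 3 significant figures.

ΔT = -4.1 K, ΔS = +0.37 psu (deep − shallow).
Δρ/ρ₀ = −αΔT + βΔS = 4.92 × 10⁻⁴ + 2.664 × 10⁻⁴ = 7.584 × 10⁻⁴, so Δρ ≈ 0.7789 kg m⁻³.
N² = (g/ρ₀)·Δρ/Δz = g·(Δρ/ρ₀)/Δz = 9.81 × 7.584 × 10⁻⁴ / 119 = 6.2520 × 10⁻⁵ s⁻².
N = √(6.2520 × 10⁻⁵) = 7.9070 × 10⁻³ rad s⁻¹ → T = 2π/N = 794.64 s = 13.244 min ≈ 13.2 min.

13.2 min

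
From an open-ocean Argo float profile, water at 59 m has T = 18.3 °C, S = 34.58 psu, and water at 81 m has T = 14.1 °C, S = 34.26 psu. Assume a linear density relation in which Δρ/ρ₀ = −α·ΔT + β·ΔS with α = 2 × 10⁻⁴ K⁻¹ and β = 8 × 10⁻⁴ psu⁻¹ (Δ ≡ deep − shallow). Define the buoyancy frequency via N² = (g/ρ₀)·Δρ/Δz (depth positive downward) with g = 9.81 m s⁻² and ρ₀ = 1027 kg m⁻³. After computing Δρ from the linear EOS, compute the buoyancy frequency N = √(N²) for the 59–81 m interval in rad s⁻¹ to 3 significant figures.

ΔT = -4.2 K, ΔS = -0.32 psu (deep − shallow).
Δρ/ρ₀ = −αΔT + βΔS = 8.40 × 10⁻⁴ − 2.56 × 10⁻⁴ = 5.84 × 10⁻⁴, so Δρ ≈ 0.5998 kg m⁻³.
N² = (g/ρ₀)·Δρ/Δz = g·(Δρ/ρ₀)/Δz = 9.81 × 5.84 × 10⁻⁴ / 22 = 2.6041 × 10⁻⁴ s⁻².
N = √(2.6041 × 10⁻⁴) = 0.016137 rad s⁻¹ ≈ 0.0161 rad s⁻¹.

0.0161 rad s⁻¹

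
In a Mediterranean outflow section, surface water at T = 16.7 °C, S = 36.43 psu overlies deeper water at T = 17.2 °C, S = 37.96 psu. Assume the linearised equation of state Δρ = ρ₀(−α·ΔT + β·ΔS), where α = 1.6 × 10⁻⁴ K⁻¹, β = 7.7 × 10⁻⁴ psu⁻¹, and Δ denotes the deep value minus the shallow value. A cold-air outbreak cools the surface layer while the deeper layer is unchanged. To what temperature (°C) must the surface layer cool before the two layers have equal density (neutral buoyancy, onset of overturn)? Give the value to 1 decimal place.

9.8 °C

Neutral buoyancy requires Δρ = 0, i.e. −α(T_deep − T_surf′) + β(S_deep − S_surf) = 0.
T_surf′ = T_deep − (β/α)·ΔS = 17.2 − (7.7 × 10⁻⁴/1.6 × 10⁻⁴)·(+1.53) = 9.837 °C.
Cooling required: 16.7 − (9.837) = 6.863 °C.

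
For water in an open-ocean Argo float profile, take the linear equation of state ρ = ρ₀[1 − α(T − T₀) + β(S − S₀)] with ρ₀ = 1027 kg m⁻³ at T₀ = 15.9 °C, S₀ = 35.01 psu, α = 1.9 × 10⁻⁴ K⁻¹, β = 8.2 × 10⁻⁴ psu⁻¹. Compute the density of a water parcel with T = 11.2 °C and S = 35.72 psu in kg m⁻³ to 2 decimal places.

T − T₀ = -4.7 K, S − S₀ = +0.71 psu.
Bracket = 1 − α·(-4.7) + β·(+0.71) = 1 + (1.4752 × 10⁻³) = 1.0014752.
ρ = 1027 × 1.0014752 = 1028.52 kg m⁻³.

1028.52 kg m⁻³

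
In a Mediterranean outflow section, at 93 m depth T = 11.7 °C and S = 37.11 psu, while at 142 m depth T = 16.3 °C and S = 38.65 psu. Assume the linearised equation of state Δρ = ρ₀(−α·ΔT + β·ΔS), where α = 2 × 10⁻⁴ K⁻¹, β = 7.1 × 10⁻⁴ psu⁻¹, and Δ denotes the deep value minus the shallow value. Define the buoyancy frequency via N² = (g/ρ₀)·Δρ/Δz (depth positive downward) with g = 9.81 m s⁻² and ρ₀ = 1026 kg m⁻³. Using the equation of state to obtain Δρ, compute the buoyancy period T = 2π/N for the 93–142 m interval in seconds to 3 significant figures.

1.07 × 10³ s

ΔT = +4.6 K, ΔS = +1.54 psu (deep − shallow).
Δρ/ρ₀ = −αΔT + βΔS = -9.20 × 10⁻⁴ + 1.0934 × 10⁻³ = 1.734 × 10⁻⁴, so Δρ ≈ 0.1779 kg m⁻³.
N² = (g/ρ₀)·Δρ/Δz = g·(Δρ/ρ₀)/Δz = 9.81 × 1.734 × 10⁻⁴ / 49 = 3.4715 × 10⁻⁵ s⁻².
N = √(3.4715 × 10⁻⁵) = 5.8919 × 10⁻³ rad s⁻¹ → T = 2π/N = 1.0664 × 10³ s ≈ 1.07 × 10³ s.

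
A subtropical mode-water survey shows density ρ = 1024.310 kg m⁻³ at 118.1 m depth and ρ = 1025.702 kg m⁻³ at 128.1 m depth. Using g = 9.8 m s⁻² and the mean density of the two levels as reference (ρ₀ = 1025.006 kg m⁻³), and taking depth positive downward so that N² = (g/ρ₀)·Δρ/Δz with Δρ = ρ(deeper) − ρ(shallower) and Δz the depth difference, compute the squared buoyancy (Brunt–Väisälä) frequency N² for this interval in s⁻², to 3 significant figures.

Δρ = 1025.702 − 1024.310 = 1.392 kg m⁻³ over Δz = 128.1 − 118.1 = 10 m.
N² = (9.8/1025.006) × (1.392/10) = 1.3309 × 10⁻³ s⁻² ≈ 1.33 × 10⁻³ s⁻².

1.33 × 10⁻³ s⁻²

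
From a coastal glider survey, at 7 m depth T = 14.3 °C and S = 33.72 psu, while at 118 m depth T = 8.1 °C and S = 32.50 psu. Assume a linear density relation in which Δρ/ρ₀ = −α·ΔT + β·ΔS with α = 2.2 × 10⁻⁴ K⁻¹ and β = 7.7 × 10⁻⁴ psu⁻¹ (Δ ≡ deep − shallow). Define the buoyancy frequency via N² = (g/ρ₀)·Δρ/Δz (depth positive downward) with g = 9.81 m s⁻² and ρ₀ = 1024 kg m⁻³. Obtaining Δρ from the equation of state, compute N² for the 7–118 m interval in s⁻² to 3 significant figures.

ΔT = -6.2 K, ΔS = -1.22 psu (deep − shallow).
Δρ/ρ₀ = −αΔT + βΔS = 1.364 × 10⁻³ − 9.394 × 10⁻⁴ = 4.246 × 10⁻⁴, so Δρ ≈ 0.4348 kg m⁻³.
N² = (g/ρ₀)·Δρ/Δz = g·(Δρ/ρ₀)/Δz = 9.81 × 4.246 × 10⁻⁴ / 111 = 3.7525 × 10⁻⁵ s⁻² ≈ 3.75 × 10⁻⁵ s⁻².

3.75 × 10⁻⁵ s⁻²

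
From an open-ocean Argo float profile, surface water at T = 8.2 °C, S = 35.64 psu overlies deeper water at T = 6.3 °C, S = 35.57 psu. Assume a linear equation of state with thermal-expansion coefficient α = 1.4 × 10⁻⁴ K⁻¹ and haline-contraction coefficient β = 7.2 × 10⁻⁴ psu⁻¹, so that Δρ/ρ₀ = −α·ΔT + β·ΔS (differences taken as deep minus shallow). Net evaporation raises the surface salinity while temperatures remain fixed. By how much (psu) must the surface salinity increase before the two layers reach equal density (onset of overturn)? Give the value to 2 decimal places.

0.30 psu

Neutral buoyancy requires −α(T_deep − T_surf) + β(S_deep − S_surf′) = 0.
S_surf′ = S_deep − (α/β)·ΔT = 35.57 − (1.4 × 10⁻⁴/7.2 × 10⁻⁴)·(-1.9) = 35.9394 psu.
Increase required: 35.9394 − 35.64 = 0.2994 psu.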